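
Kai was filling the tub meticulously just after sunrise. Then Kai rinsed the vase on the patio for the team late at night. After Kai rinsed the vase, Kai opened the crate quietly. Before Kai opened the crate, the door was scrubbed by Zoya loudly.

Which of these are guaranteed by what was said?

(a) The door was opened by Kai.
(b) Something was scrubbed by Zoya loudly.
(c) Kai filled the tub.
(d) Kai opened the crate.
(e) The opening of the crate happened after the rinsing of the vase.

(b), (d), (e)

(a) Not entailed — Kai opened the crate, not the door; the door belongs to the scrubbing event.
(b) Entailed — every conjunct here is already in the original scrubbing event.
(c) Not entailed — 'was filling' is progressive on an accomplishment; it does not entail the completed 'filled'.
(d) Entailed — dropping 'quietly' leaves a sub-description the original still satisfies.
(e) Entailed — the narrative places the rinsing before the opening.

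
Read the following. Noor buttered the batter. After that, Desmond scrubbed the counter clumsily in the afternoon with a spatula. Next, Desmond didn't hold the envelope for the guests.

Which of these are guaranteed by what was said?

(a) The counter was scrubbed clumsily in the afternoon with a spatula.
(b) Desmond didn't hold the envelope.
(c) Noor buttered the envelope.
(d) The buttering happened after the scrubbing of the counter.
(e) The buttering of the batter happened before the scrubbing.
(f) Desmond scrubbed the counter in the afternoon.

(a) Entailed — every conjunct here is already in the original scrubbing event.
(b) Not entailed — dropping 'for the guests' under negation is not valid — the original leaves open that Desmond held the envelope some other way.
(c) Not entailed — Noor buttered the batter, not the envelope; the envelope belongs to the holding event.
(d) Not entailed — the narrative places the buttering before the scrubbing, not after.
(e) Entailed — the narrative places the buttering before the scrubbing.
(f) Entailed — dropping 'clumsily', 'with a spatula' leaves a sub-description the original still satisfies.

(a), (e), (f)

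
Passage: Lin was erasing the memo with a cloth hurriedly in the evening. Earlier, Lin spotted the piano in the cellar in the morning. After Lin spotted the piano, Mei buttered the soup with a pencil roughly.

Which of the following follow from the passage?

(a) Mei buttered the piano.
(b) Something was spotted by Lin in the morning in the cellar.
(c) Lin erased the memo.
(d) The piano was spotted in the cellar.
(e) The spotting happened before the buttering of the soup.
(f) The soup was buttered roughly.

(b), (d), (e), (f)

(a) Not entailed — Mei buttered the soup, not the piano; the piano belongs to the spotting event.
(b) Entailed — the original entails any weakening of itself; this just generalizes the patient.
(c) Not entailed — 'was erasing' is progressive on an accomplishment; it does not entail the completed 'erased'.
(d) Entailed — every conjunct here is already in the original spotting event.
(e) Entailed — the narrative places the spotting before the buttering.
(f) Entailed — this follows by dropping conjuncts from the buttering event's description.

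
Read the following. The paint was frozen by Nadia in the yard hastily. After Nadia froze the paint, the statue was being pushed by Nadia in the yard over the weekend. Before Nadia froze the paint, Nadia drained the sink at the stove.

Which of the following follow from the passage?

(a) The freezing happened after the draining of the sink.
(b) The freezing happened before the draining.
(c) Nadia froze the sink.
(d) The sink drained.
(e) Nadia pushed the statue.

(a) Entailed — the narrative places the draining before the freezing.
(b) Not entailed — the narrative places the draining before the freezing, not after.
(c) Not entailed — Nadia froze the paint, not the sink; the sink belongs to the draining event.
(d) Entailed — 'Nadia drained the sink' is causative; it entails the inchoative 'the sink drained'.
(e) Entailed — 'push' is an activity; 'was pushing' entails that some pushing happened, so 'pushed' holds.

(a), (d), (e)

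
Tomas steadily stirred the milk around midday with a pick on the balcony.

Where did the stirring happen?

'on the balcony' marks the location of the stirring event.

on the balcony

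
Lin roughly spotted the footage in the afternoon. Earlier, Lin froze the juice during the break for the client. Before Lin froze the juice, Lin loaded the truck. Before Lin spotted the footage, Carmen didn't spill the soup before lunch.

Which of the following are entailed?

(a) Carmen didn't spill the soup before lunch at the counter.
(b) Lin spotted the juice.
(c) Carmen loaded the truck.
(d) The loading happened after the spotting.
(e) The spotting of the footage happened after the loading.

(a) Entailed — under negation, adding a further restriction is entailed: if no such spilling event occurred, none occurred at the counter either.
(b) Not entailed — Lin spotted the footage, not the juice; the juice belongs to the freezing event.
(c) Not entailed — the passage has Lin loading the truck, not Carmen.
(d) Not entailed — the narrative places the loading before the spotting, not after.
(e) Entailed — the narrative places the loading before the spotting.

(a), (e)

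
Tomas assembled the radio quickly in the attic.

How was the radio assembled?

'quickly' marks the manner of the assembling event.

quickly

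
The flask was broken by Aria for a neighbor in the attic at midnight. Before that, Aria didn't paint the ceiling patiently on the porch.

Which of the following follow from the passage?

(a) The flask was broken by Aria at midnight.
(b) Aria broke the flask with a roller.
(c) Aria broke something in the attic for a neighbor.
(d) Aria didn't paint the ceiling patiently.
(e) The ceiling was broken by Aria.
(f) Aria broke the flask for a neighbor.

(a) Entailed — dropping 'for a neighbor', 'in the attic' leaves a sub-description the original still satisfies.
(b) Not entailed — 'with a roller' adds information not in the original event.
(c) Entailed — this follows by dropping conjuncts from the breaking event's description.
(d) Not entailed — dropping 'on the porch' under negation is not valid — the original leaves open that Aria painted the ceiling some other way.
(e) Not entailed — Aria broke the flask, not the ceiling; the ceiling belongs to the painting event.
(f) Entailed — the original entails any weakening of itself; this just drops 'at midnight', 'in the attic'.

(a), (c), (f)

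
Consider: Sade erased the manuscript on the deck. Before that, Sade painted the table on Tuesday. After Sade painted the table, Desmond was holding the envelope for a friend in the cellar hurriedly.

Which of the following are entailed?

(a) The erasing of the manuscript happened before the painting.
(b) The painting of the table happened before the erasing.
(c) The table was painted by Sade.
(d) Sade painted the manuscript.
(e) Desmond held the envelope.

(a) Not entailed — the narrative places the painting before the erasing, not after.
(b) Entailed — the narrative places the painting before the erasing.
(c) Entailed — dropping 'on Tuesday' leaves a sub-description the original still satisfies.
(d) Not entailed — Sade painted the table, not the manuscript; the manuscript belongs to the erasing event.
(e) Entailed — 'hold' is an activity; 'was holding' entails that some holding happened, so 'held' holds.

(b), (c), (e)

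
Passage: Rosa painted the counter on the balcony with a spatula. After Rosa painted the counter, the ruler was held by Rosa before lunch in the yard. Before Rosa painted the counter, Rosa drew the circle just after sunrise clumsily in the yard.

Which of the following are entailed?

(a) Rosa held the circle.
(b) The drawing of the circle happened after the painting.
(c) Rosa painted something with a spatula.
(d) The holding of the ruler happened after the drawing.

(a) Not entailed — Rosa held the ruler, not the circle; the circle belongs to the drawing event.
(b) Not entailed — the narrative places the drawing before the painting, not after.
(c) Entailed — dropping 'on the balcony' and generalizing the patient leaves a sub-description the original still satisfies.
(d) Entailed — the narrative places the drawing before the holding.

(c), (d)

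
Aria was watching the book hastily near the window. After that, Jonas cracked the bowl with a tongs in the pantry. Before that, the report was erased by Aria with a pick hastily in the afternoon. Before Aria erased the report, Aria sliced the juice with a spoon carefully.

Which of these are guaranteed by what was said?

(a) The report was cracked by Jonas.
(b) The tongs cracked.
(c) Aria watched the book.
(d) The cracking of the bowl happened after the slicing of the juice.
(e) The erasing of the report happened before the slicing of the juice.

(c), (d)

(a) Not entailed — Jonas cracked the bowl, not the report; the report belongs to the erasing event.
(b) Not entailed — the bowl is what cracked, not the tongs.
(c) Entailed — 'watch' is an activity; 'was watching' entails that some watching happened, so 'watched' holds.
(d) Entailed — the narrative places the slicing before the cracking.
(e) Not entailed — the narrative places the slicing before the erasing, not after.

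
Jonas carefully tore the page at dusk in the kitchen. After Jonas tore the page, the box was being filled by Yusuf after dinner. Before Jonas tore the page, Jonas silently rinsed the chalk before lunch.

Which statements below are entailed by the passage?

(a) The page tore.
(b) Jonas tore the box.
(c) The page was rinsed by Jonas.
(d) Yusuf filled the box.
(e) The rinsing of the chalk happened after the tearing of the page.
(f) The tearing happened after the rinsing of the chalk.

(a), (f)

(a) Entailed — 'Jonas tore the page' is causative; it entails the inchoative 'the page tore'.
(b) Not entailed — Jonas tore the page, not the box; the box belongs to the filling event.
(c) Not entailed — Jonas rinsed the chalk, not the page; the page belongs to the tearing event.
(d) Not entailed — 'was filling' is progressive on an accomplishment; it does not entail the completed 'filled'.
(e) Not entailed — the narrative places the rinsing before the tearing, not after.
(f) Entailed — the narrative places the rinsing before the tearing.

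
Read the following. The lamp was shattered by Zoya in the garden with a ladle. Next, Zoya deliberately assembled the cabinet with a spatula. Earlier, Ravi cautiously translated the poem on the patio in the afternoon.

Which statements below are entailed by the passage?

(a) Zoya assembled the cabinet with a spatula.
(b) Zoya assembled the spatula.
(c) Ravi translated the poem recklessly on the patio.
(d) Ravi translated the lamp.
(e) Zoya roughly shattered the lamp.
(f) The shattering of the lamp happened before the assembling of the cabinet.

(a), (f)

(a) Entailed — the original entails any weakening of itself; this just drops 'deliberately'.
(b) Not entailed — the spatula is the instrument, not what was assembled.
(c) Not entailed — 'recklessly' adds a manner not in (and inconsistent with) the original.
(d) Not entailed — Ravi translated the poem, not the lamp; the lamp belongs to the shattering event.
(e) Not entailed — 'roughly' adds information not in the original event.
(f) Entailed — the narrative places the shattering before the assembling.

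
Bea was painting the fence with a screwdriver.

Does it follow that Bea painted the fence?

no

'was painting' is progressive; for an accomplishment like 'paint the fence', it doesn't entail completion.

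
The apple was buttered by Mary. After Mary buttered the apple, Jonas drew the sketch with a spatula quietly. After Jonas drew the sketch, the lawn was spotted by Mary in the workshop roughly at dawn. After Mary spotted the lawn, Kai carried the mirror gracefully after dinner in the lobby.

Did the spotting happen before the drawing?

no

The narrative orders the drawing before the spotting.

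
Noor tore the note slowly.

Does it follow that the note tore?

yes

'Noor tore the note' is the causative; it entails the inchoative 'the note tore'.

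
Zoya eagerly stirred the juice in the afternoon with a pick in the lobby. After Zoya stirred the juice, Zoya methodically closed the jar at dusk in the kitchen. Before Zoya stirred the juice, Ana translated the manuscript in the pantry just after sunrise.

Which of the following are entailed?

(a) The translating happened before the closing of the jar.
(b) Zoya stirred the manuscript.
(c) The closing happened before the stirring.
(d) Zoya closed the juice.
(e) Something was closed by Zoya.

(a), (e)

(a) Entailed — the narrative places the translating before the closing.
(b) Not entailed — Zoya stirred the juice, not the manuscript; the manuscript belongs to the translating event.
(c) Not entailed — the narrative places the stirring before the closing, not after.
(d) Not entailed — Zoya closed the jar, not the juice; the juice belongs to the stirring event.
(e) Entailed — the original entails any weakening of itself; this just drops 'methodically', 'at dusk', 'in the kitchen' and generalizes the patient.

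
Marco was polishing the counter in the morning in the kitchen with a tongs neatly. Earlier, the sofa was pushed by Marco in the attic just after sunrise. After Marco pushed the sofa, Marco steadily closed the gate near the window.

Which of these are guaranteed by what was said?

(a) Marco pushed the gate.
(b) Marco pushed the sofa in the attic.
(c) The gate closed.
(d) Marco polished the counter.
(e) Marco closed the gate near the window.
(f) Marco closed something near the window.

(b), (c), (d), (e), (f)

(a) Not entailed — Marco pushed the sofa, not the gate; the gate belongs to the closing event.
(b) Entailed — this follows by dropping conjuncts from the pushing event's description.
(c) Entailed — 'Marco closed the gate' is causative; it entails the inchoative 'the gate closed'.
(d) Entailed — 'polish' is an activity; 'was polishing' entails that some polishing happened, so 'polished' holds.
(e) Entailed — the original entails any weakening of itself; this just drops 'steadily'.
(f) Entailed — the original entails any weakening of itself; this just drops 'steadily' and generalizes the patient.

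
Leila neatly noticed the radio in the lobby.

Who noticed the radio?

Leila

'Leila' marks the agent of the noticing event.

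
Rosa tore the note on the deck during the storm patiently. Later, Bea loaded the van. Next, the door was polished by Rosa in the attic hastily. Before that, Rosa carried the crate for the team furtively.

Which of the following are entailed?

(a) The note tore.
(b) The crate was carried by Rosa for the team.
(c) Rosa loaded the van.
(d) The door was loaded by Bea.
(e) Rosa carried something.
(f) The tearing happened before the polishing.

(a) Entailed — 'Rosa tore the note' is causative; it entails the inchoative 'the note tore'.
(b) Entailed — this follows by dropping conjuncts from the carrying event's description.
(c) Not entailed — the passage has Bea loading the van, not Rosa.
(d) Not entailed — Bea loaded the van, not the door; the door belongs to the polishing event.
(e) Entailed — this follows by dropping conjuncts from the carrying event's description.
(f) Entailed — the narrative places the tearing before the polishing.

(a), (b), (e), (f)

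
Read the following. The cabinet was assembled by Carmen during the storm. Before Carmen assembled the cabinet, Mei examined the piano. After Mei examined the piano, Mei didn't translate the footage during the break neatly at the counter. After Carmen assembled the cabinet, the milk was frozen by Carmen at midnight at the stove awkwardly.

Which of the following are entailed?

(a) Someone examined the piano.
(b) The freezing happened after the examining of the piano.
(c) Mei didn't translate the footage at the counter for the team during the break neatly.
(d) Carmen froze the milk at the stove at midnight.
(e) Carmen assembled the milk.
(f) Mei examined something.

(a), (b), (c), (d), (f)

(a) Entailed — the original entails any weakening of itself; this just generalizes the agent.
(b) Entailed — the narrative places the examining before the freezing.
(c) Entailed — under negation, adding a further restriction is entailed: if no such translating event occurred, none occurred for the team either.
(d) Entailed — dropping 'awkwardly' leaves a sub-description the original still satisfies.
(e) Not entailed — Carmen assembled the cabinet, not the milk; the milk belongs to the freezing event.
(f) Entailed — the original entails any weakening of itself; this just generalizes the patient.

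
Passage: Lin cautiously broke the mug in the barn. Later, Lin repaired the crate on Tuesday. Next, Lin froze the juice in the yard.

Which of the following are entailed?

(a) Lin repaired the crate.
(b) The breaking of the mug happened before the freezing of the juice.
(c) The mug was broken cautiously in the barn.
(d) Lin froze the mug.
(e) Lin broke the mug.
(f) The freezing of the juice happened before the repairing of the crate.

(a), (b), (c), (e)

(a) Entailed — this follows by dropping conjuncts from the repairing event's description.
(b) Entailed — the narrative places the breaking before the freezing.
(c) Entailed — the original entails any weakening of itself; this just generalizes the agent.
(d) Not entailed — Lin froze the juice, not the mug; the mug belongs to the breaking event.
(e) Entailed — the original entails any weakening of itself; this just drops 'cautiously', 'in the barn'.
(f) Not entailed — the narrative places the repairing before the freezing, not after.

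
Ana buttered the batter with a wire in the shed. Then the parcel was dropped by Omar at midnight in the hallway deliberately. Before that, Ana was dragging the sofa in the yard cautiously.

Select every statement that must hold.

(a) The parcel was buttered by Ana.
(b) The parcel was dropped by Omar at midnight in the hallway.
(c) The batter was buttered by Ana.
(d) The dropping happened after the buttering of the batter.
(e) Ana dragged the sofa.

(b), (c), (d), (e)

(a) Not entailed — Ana buttered the batter, not the parcel; the parcel belongs to the dropping event.
(b) Entailed — every conjunct here is already in the original dropping event.
(c) Entailed — the original entails any weakening of itself; this just drops 'in the shed', 'with a wire'.
(d) Entailed — the narrative places the buttering before the dropping.
(e) Entailed — 'drag' is an activity; 'was dragging' entails that some dragging happened, so 'dragged' holds.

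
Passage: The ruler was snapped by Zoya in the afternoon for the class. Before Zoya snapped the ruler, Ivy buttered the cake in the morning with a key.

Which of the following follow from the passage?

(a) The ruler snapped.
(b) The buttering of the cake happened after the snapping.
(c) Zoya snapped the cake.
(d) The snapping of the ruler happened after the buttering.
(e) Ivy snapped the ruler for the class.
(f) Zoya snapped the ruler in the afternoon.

(a) Entailed — 'Zoya snapped the ruler' is causative; it entails the inchoative 'the ruler snapped'.
(b) Not entailed — the narrative places the buttering before the snapping, not after.
(c) Not entailed — Zoya snapped the ruler, not the cake; the cake belongs to the buttering event.
(d) Entailed — the narrative places the buttering before the snapping.
(e) Not entailed — the passage has Zoya snapping the ruler, not Ivy.
(f) Entailed — this follows by dropping conjuncts from the snapping event's description.

(a), (d), (f)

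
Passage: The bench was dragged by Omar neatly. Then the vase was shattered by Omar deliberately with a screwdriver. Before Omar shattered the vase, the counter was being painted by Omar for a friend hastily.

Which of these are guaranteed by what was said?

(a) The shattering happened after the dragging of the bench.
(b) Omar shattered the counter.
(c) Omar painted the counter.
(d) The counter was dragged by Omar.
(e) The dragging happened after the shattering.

(a)

(a) Entailed — the narrative places the dragging before the shattering.
(b) Not entailed — Omar shattered the vase, not the counter; the counter belongs to the painting event.
(c) Not entailed — 'was painting' is progressive on an accomplishment; it does not entail the completed 'painted'.
(d) Not entailed — Omar dragged the bench, not the counter; the counter belongs to the painting event.
(e) Not entailed — the narrative places the dragging before the shattering, not after.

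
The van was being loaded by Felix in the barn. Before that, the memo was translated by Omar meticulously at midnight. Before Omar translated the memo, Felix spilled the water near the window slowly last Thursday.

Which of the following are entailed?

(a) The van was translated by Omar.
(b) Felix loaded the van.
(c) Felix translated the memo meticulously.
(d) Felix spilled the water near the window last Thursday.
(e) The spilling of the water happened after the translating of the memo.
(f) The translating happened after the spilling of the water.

(d), (f)

(a) Not entailed — Omar translated the memo, not the van; the van belongs to the loading event.
(b) Not entailed — 'was loading' is progressive on an accomplishment; it does not entail the completed 'loaded'.
(c) Not entailed — the passage has Omar translating the memo, not Felix.
(d) Entailed — this follows by dropping conjuncts from the spilling event's description.
(e) Not entailed — the narrative places the spilling before the translating, not after.
(f) Entailed — the narrative places the spilling before the translating.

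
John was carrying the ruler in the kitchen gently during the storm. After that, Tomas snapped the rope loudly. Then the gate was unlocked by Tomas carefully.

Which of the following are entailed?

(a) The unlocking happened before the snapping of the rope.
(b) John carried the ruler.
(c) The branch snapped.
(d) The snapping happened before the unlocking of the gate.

(a) Not entailed — the narrative places the snapping before the unlocking, not after.
(b) Entailed — 'carry' is an activity; 'was carrying' entails that some carrying happened, so 'carried' holds.
(c) Not entailed — the rope is what snapped, not the branch.
(d) Entailed — the narrative places the snapping before the unlocking.

(b), (d)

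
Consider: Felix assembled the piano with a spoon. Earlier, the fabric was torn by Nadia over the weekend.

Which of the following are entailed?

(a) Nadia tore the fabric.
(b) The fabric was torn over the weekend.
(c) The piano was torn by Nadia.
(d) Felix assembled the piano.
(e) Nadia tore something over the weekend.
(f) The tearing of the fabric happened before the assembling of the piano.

(a), (b), (d), (e), (f)

(a) Entailed — the original entails any weakening of itself; this just drops 'over the weekend'.
(b) Entailed — this follows by dropping conjuncts from the tearing event's description.
(c) Not entailed — Nadia tore the fabric, not the piano; the piano belongs to the assembling event.
(d) Entailed — every conjunct here is already in the original assembling event.
(e) Entailed — the original entails any weakening of itself; this just generalizes the patient.
(f) Entailed — the narrative places the tearing before the assembling.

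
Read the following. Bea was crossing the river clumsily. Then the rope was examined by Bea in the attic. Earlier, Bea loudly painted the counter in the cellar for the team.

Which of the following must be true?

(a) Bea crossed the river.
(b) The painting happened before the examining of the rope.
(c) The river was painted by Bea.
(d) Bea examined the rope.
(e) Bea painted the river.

(a) Not entailed — 'was crossing' is progressive on an accomplishment; it does not entail the completed 'crossed'.
(b) Entailed — the narrative places the painting before the examining.
(c) Not entailed — Bea painted the counter, not the river; the river belongs to the crossing event.
(d) Entailed — the original entails any weakening of itself; this just drops 'in the attic'.
(e) Not entailed — Bea painted the counter, not the river; the river belongs to the crossing event.

(b), (d)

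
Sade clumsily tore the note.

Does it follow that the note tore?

yes

'Sade tore the note' is the causative; it entails the inchoative 'the note tore'.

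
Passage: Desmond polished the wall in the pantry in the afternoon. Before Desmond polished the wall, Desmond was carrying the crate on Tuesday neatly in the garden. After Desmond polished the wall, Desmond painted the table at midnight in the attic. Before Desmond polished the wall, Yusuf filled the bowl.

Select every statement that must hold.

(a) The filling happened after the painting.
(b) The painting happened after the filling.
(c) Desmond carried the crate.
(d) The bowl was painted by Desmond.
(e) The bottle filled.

(a) Not entailed — the narrative places the filling before the painting, not after.
(b) Entailed — the narrative places the filling before the painting.
(c) Entailed — 'carry' is an activity; 'was carrying' entails that some carrying happened, so 'carried' holds.
(d) Not entailed — Desmond painted the table, not the bowl; the bowl belongs to the filling event.
(e) Not entailed — the bowl is what filled, not the bottle.

(b), (c)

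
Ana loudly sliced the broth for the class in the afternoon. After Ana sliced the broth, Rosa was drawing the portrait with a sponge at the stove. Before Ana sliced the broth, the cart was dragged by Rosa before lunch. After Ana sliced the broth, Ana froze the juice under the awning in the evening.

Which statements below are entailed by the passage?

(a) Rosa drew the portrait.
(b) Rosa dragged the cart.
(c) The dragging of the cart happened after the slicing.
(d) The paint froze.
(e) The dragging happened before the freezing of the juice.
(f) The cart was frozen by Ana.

(a) Not entailed — 'was drawing' is progressive on an accomplishment; it does not entail the completed 'drew'.
(b) Entailed — every conjunct here is already in the original dragging event.
(c) Not entailed — the narrative places the dragging before the slicing, not after.
(d) Not entailed — the juice is what froze, not the paint.
(e) Entailed — the narrative places the dragging before the freezing.
(f) Not entailed — Ana froze the juice, not the cart; the cart belongs to the dragging event.

(b), (e)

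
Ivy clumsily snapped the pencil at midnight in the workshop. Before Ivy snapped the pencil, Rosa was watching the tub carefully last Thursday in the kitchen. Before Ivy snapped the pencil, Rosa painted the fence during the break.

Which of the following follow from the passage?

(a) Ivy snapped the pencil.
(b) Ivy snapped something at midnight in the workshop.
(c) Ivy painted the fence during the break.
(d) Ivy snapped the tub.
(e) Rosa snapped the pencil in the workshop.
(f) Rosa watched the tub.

(a) Entailed — every conjunct here is already in the original snapping event.
(b) Entailed — the original entails any weakening of itself; this just drops 'clumsily' and generalizes the patient.
(c) Not entailed — the passage has Rosa painting the fence, not Ivy.
(d) Not entailed — Ivy snapped the pencil, not the tub; the tub belongs to the watching event.
(e) Not entailed — the passage has Ivy snapping the pencil, not Rosa.
(f) Entailed — 'watch' is an activity; 'was watching' entails that some watching happened, so 'watched' holds.

(a), (b), (f)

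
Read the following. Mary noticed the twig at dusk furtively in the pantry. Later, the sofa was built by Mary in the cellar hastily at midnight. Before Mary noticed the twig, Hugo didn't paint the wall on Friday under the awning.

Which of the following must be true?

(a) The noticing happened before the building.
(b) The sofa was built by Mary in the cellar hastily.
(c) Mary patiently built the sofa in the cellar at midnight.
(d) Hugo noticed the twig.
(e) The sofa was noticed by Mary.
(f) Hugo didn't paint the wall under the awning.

(a), (b)

(a) Entailed — the narrative places the noticing before the building.
(b) Entailed — this follows by dropping conjuncts from the building event's description.
(c) Not entailed — 'patiently' adds a manner not in (and inconsistent with) the original.
(d) Not entailed — the passage has Mary noticing the twig, not Hugo.
(e) Not entailed — Mary noticed the twig, not the sofa; the sofa belongs to the building event.
(f) Not entailed — dropping 'on Friday' under negation is not valid — the original leaves open that Hugo painted the wall some other way.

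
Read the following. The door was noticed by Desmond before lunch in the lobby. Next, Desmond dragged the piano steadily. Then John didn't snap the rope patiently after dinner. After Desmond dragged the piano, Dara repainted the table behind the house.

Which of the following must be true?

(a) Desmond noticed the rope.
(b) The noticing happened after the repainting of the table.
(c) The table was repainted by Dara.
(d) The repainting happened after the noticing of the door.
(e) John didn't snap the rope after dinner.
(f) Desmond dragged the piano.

(a) Not entailed — Desmond noticed the door, not the rope; the rope belongs to the snapping event.
(b) Not entailed — the narrative places the noticing before the repainting, not after.
(c) Entailed — every conjunct here is already in the original repainting event.
(d) Entailed — the narrative places the noticing before the repainting.
(e) Not entailed — dropping 'patiently' under negation is not valid — the original leaves open that John snapped the rope some other way.
(f) Entailed — the original entails any weakening of itself; this just drops 'steadily'.

(c), (d), (f)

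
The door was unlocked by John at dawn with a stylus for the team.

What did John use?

a stylus

'with a stylus' marks the instrument of the unlocking event.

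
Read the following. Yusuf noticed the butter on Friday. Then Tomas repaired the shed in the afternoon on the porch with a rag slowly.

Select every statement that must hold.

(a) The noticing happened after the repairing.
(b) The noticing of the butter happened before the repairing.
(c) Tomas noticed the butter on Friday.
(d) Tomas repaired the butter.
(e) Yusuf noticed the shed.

(a) Not entailed — the narrative places the noticing before the repairing, not after.
(b) Entailed — the narrative places the noticing before the repairing.
(c) Not entailed — the passage has Yusuf noticing the butter, not Tomas.
(d) Not entailed — Tomas repaired the shed, not the butter; the butter belongs to the noticing event.
(e) Not entailed — Yusuf noticed the butter, not the shed; the shed belongs to the repairing event.

(b)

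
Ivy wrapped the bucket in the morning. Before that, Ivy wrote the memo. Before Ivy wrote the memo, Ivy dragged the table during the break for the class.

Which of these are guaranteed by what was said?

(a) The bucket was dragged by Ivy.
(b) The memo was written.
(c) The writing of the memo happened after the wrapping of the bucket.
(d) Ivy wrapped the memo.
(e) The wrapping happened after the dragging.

(a) Not entailed — Ivy dragged the table, not the bucket; the bucket belongs to the wrapping event.
(b) Entailed — every conjunct here is already in the original writing event.
(c) Not entailed — the narrative places the writing before the wrapping, not after.
(d) Not entailed — Ivy wrapped the bucket, not the memo; the memo belongs to the writing event.
(e) Entailed — the narrative places the dragging before the wrapping.

(b), (e)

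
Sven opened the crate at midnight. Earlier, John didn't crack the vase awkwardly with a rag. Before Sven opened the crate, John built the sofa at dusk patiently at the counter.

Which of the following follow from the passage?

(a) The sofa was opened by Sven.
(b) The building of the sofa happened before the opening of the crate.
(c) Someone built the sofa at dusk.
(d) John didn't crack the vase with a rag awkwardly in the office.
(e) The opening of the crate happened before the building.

(b), (c), (d)

(a) Not entailed — Sven opened the crate, not the sofa; the sofa belongs to the building event.
(b) Entailed — the narrative places the building before the opening.
(c) Entailed — dropping 'at the counter', 'patiently' and generalizing the agent leaves a sub-description the original still satisfies.
(d) Entailed — under negation, adding a further restriction is entailed: if no such cracking event occurred, none occurred in the office either.
(e) Not entailed — the narrative places the building before the opening, not after.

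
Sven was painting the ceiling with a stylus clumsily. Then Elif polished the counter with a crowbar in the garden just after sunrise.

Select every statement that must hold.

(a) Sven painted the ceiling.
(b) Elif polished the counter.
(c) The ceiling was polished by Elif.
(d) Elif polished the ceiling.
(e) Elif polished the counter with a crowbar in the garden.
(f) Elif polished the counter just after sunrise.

(a) Not entailed — 'was painting' is progressive on an accomplishment; it does not entail the completed 'painted'.
(b) Entailed — this follows by dropping conjuncts from the polishing event's description.
(c) Not entailed — Elif polished the counter, not the ceiling; the ceiling belongs to the painting event.
(d) Not entailed — Elif polished the counter, not the ceiling; the ceiling belongs to the painting event.
(e) Entailed — the original entails any weakening of itself; this just drops 'just after sunrise'.
(f) Entailed — this follows by dropping conjuncts from the polishing event's description.

(b), (e), (f)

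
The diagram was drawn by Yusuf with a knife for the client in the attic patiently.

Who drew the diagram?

'Yusuf' marks the agent of the drawing event.

Yusuf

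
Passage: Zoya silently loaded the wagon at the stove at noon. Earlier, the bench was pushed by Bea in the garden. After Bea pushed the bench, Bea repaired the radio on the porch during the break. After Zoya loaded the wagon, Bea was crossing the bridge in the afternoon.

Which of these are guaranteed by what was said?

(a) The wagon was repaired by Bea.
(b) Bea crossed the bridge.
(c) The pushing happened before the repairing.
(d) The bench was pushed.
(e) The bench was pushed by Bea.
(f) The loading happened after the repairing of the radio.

(a) Not entailed — Bea repaired the radio, not the wagon; the wagon belongs to the loading event.
(b) Not entailed — 'was crossing' is progressive on an accomplishment; it does not entail the completed 'crossed'.
(c) Entailed — the narrative places the pushing before the repairing.
(d) Entailed — this follows by dropping conjuncts from the pushing event's description.
(e) Entailed — every conjunct here is already in the original pushing event.
(f) Not entailed — the narrative doesn't order the repairing relative to the loading.

(c), (d), (e)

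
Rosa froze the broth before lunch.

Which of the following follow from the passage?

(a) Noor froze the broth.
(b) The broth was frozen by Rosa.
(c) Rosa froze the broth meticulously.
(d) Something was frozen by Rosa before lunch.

(a) Not entailed — the passage has Rosa freezing the broth, not Noor.
(b) Entailed — every conjunct here is already in the original freezing event.
(c) Not entailed — 'meticulously' adds information not in the original event.
(d) Entailed — the original entails any weakening of itself; this just generalizes the patient.

(b), (d)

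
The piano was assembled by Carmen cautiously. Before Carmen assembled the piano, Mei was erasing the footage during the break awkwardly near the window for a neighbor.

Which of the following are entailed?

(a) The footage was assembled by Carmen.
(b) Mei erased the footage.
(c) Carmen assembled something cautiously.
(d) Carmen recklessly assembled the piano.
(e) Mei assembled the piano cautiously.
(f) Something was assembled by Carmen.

(c), (f)

(a) Not entailed — Carmen assembled the piano, not the footage; the footage belongs to the erasing event.
(b) Not entailed — 'was erasing' is progressive on an accomplishment; it does not entail the completed 'erased'.
(c) Entailed — every conjunct here is already in the original assembling event.
(d) Not entailed — 'recklessly' adds a manner not in (and inconsistent with) the original.
(e) Not entailed — the passage has Carmen assembling the piano, not Mei.
(f) Entailed — this follows by dropping conjuncts from the assembling event's description.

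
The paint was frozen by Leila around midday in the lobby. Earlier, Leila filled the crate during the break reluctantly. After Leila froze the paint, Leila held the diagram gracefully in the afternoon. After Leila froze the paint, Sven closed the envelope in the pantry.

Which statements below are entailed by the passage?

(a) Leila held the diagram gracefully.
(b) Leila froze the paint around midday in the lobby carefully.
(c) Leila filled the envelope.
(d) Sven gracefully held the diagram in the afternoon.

(a) Entailed — this follows by dropping conjuncts from the holding event's description.
(b) Not entailed — 'carefully' adds information not in the original event.
(c) Not entailed — Leila filled the crate, not the envelope; the envelope belongs to the closing event.
(d) Not entailed — the passage has Leila holding the diagram, not Sven.

(a)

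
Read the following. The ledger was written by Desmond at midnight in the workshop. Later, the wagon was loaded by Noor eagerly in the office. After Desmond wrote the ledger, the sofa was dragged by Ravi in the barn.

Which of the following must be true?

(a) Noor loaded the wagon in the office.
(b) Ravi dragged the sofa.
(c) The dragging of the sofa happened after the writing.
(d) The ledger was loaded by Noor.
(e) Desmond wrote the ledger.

(a) Entailed — dropping 'eagerly' leaves a sub-description the original still satisfies.
(b) Entailed — every conjunct here is already in the original dragging event.
(c) Entailed — the narrative places the writing before the dragging.
(d) Not entailed — Noor loaded the wagon, not the ledger; the ledger belongs to the writing event.
(e) Entailed — this follows by dropping conjuncts from the writing event's description.

(a), (b), (c), (e)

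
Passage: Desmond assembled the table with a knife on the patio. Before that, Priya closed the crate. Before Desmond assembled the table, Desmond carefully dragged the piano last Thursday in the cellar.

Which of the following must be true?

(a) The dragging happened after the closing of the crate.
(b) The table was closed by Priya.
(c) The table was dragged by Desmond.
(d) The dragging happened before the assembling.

(a) Not entailed — the narrative doesn't order the closing relative to the dragging.
(b) Not entailed — Priya closed the crate, not the table; the table belongs to the assembling event.
(c) Not entailed — Desmond dragged the piano, not the table; the table belongs to the assembling event.
(d) Entailed — the narrative places the dragging before the assembling.

(d)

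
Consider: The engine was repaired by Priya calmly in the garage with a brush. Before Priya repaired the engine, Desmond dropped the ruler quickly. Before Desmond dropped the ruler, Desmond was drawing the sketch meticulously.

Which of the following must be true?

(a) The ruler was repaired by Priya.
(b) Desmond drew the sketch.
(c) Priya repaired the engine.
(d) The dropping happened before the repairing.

(c), (d)

(a) Not entailed — Priya repaired the engine, not the ruler; the ruler belongs to the dropping event.
(b) Not entailed — 'was drawing' is progressive on an accomplishment; it does not entail the completed 'drew'.
(c) Entailed — this follows by dropping conjuncts from the repairing event's description.
(d) Entailed — the narrative places the dropping before the repairing.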